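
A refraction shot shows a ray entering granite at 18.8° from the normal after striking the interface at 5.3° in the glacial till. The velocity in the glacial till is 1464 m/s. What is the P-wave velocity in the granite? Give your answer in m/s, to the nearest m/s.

5108 m/s

sin 5.3° = 0.0924; sin 18.8° = 0.3223.
V₂ = V₁·(sin θ₂/sin θ₁) = 1464·(0.3223/0.0924) = 5107.65 m/s.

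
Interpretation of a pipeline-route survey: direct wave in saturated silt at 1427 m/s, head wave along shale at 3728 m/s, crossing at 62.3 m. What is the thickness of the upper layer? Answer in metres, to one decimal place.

20.8 m

x_cross = 2h·√((V₂+V₁)/(V₂−V₁)) → h = x_cross / (2·√((V₂+V₁)/(V₂−V₁))).
√((V₂+V₁)/(V₂−V₁)) = √((3728+1427)/(3728−1427)) = 1.4968.
h = 62.3 / (2·1.4968) = 20.81 m.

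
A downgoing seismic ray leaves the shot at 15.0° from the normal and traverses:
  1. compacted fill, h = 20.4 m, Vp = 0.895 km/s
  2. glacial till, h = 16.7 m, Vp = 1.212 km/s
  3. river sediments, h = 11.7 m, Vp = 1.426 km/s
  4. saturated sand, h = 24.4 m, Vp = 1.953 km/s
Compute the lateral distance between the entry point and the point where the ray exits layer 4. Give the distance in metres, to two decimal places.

Apply Snell's law at each interface; in layer i the horizontal offset is hᵢ·tan θᵢ.
Layer 1: θ = 15.00°; offset = 20.4·tan 15.00° = 5.4662 m.
Layer 2: sin θ = 1.212·sin 15.0°/0.895 = 0.3505, θ = 20.52°; offset = 16.7·tan 20.52° = 6.2496 m.
Layer 3: sin θ = 1.426·sin 15.0°/0.895 = 0.4124, θ = 24.35°; offset = 11.7·tan 24.35° = 5.2961 m.
Layer 4: sin θ = 1.953·sin 15.0°/0.895 = 0.5648, θ = 34.39°; offset = 24.4·tan 34.39° = 16.6987 m.
Summing the layer offsets gives 33.7105 m.

33.71 m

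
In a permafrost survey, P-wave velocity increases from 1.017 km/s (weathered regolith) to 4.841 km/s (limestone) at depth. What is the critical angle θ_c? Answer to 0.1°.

At critical incidence the refracted ray runs along the interface (θ₂ = 90°), so sin θ_c = V₁/V₂.
θ_c = arcsin(1.017/4.841) = arcsin 0.2101 = 12.13°.

12.1°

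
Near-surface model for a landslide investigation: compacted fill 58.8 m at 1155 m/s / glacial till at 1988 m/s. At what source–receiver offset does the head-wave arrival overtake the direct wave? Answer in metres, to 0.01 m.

x_cross = 2h·√((V₂+V₁)/(V₂−V₁)).
(V₂+V₁)/(V₂−V₁) = (1988+1155)/(1988−1155) = 3.7731; √ = 1.9424.
x_cross = 2·58.8·1.9424 = 228.43 m.

228.43 m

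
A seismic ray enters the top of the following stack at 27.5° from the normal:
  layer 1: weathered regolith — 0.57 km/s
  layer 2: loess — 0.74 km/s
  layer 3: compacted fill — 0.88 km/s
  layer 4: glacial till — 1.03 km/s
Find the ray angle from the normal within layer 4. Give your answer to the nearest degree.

57°

Ray parameter p = sin 27.5° / 0.57 = 8.1009e-01 s/km.
sin θ_4 = p·V_4 = 8.1009e-01 × 1.03 = 0.8344.
θ_4 = 56.55° from the vertical.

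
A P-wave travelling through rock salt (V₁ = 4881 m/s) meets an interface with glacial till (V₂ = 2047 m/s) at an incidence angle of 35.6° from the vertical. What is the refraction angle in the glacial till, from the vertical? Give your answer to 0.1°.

14.1°

sin θ₁/V₁ = sin θ₂/V₂ ⇒ sin θ₂ = 2047·sin 35.6°/4881 = 2047·0.5821/4881 = 0.2441.
θ₂ = arcsin 0.2441 = 14.13° from the normal.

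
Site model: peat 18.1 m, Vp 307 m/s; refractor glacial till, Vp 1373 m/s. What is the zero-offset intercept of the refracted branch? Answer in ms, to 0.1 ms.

tᵢ = 2h·√(V₂²−V₁²)/(V₁V₂).
√(V₂²−V₁²) = √(1373²−307²) = 1338.2 m/s.
tᵢ = 2·18.1·1338.2/(307·1373) = 0.11493 s.

114.9 ms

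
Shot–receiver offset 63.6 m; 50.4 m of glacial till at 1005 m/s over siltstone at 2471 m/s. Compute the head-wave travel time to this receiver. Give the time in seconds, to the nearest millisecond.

0.117 s

t = x/V₂ + 2h·√(V₂²−V₁²)/(V₁V₂).
√(V₂²−V₁²) = √(2471²−1005²) = 2257.4 m/s; delay term = 2·50.4·2257.4/(1005·2471) = 0.09163 s.
t = 63.6/2471 + 0.09163 = 0.11737 s.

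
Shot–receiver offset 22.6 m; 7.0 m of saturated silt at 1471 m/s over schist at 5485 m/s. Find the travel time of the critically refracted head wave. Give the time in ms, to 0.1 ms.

t = x/V₂ + 2h·√(V₂²−V₁²)/(V₁V₂).
√(V₂²−V₁²) = √(5485²−1471²) = 5284.1 m/s; delay term = 2·7.0·5284.1/(1471·5485) = 0.00917 s.
t = 22.6/5485 + 0.00917 = 0.01329 s.

13.3 ms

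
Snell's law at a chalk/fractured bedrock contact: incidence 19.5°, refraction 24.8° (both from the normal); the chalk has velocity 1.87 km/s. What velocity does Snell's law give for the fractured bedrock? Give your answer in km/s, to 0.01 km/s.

Snell's law: sin 19.5°/V₁ = sin 24.8°/V₂.
V₂ = V₁·sin 24.8°/sin 19.5° = 1.87 × 1.2566 = 2.35 km/s.

2.35 km/s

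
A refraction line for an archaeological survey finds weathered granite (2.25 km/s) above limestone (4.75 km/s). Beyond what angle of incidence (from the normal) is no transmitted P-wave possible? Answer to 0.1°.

28.3°

Critical incidence: sin θ_c = V₁/V₂ = 2.25/4.75 = 0.4737.
θ_c = arcsin 0.4737 = 28.27°.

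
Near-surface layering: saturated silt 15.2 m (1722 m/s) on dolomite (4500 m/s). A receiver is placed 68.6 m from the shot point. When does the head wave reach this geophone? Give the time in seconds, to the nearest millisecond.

θ_c = arcsin(V₁/V₂) = arcsin(1722/4500) = 22.50°, cos θ_c = 0.9239.
Intercept time tᵢ = 2h cos θ_c / V₁ = 2·15.2·0.9239/1722 = 0.01631 s.
t = x/V₂ + tᵢ = 68.6/4500 + 0.01631 = 0.03155 s.

0.032 s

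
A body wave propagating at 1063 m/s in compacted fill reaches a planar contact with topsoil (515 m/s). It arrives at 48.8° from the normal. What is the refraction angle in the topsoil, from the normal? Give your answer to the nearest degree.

21°

Snell's law: sin θ₂ = (V₂/V₁)·sin θ₁ = (515/1063)·sin 48.8° = 0.3645.
θ₂ = sin⁻¹(0.3645) = 21.38° (from vertical).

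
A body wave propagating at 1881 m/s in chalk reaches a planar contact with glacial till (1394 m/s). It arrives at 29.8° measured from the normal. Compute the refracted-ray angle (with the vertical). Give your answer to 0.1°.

sin θ₁/V₁ = sin θ₂/V₂ ⇒ sin θ₂ = 1394·sin 29.8°/1881 = 1394·0.4970/1881 = 0.3683.
θ₂ = arcsin 0.3683 = 21.61° from the normal.

21.6°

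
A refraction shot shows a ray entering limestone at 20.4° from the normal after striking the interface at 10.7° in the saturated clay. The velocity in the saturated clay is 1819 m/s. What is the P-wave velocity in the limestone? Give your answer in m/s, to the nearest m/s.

sin 10.7° = 0.1857; sin 20.4° = 0.3486.
V₂ = V₁·(sin θ₂/sin θ₁) = 1819·(0.3486/0.1857) = 3415.01 m/s.

3415 m/s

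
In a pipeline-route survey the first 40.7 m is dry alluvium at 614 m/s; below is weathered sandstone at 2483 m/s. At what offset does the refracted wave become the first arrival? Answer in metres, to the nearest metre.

θ_c = arcsin(614/2483) = 14.32°, so cos θ_c = 0.9689 and tᵢ = 2h cos θ_c/V₁ = 0.1285 s.
At crossover x/V₁ = x/V₂ + tᵢ ⇒ x = tᵢ/(1/V₁ − 1/V₂) = 0.12846/(1.6287e-03 − 4.0274e-04) = 104.78 m.

105 m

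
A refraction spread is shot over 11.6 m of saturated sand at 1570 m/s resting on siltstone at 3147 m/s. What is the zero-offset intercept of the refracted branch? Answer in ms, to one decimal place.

12.8 ms

θ_c = arcsin(V₁/V₂) = arcsin(1570/3147) = 29.93°; cos θ_c = 0.8667.
tᵢ = 2h·cos θ_c / V₁ = 2·11.6·0.8667 / 1570 = 0.01281 s.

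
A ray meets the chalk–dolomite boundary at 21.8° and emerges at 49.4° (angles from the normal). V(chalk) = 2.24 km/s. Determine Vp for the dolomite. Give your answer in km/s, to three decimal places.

4.580 km/s

Snell's law: sin 21.8°/V₁ = sin 49.4°/V₂.
V₂ = V₁·sin 49.4°/sin 21.8° = 2.24 × 2.0445 = 4.580 km/s.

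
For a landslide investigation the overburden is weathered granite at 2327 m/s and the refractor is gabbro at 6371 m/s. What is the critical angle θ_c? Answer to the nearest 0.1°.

21.4°

Critical incidence: sin θ_c = V₁/V₂ = 2327/6371 = 0.3652.
θ_c = arcsin 0.3652 = 21.42°.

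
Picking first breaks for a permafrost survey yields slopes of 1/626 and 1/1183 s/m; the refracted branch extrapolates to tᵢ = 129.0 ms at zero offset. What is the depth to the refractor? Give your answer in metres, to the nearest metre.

h = tᵢ·V₁·V₂ / (2·√(V₂²−V₁²)).
√(V₂²−V₁²) = √(1183² − 626²) = 1003.8 m/s.
h = 0.129 s × 626 × 1183 / (2 × 1003.8) = 47.59 m.

48 m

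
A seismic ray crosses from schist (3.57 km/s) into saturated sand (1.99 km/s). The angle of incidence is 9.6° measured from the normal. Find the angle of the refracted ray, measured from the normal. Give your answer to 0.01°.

5.33°

Snell's law: sin θ₂ = (V₂/V₁)·sin θ₁ = (1.99/3.57)·sin 9.6° = 0.0930.
θ₂ = arcsin 0.0930 = 5.33° from the normal.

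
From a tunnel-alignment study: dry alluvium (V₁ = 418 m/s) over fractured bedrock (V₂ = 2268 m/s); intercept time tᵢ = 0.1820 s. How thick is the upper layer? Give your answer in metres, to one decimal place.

h = tᵢ·V₁·V₂ / (2·√(V₂²−V₁²)).
√(V₂²−V₁²) = √(2268² − 418²) = 2229.1 m/s.
h = 0.182 s × 418 × 2268 / (2 × 2229.1) = 38.70 m.

38.7 m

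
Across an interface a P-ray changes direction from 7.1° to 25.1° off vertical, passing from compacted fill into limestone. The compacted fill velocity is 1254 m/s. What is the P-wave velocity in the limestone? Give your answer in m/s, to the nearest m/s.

4304 m/s

Snell's law: sin 7.1°/V₁ = sin 25.1°/V₂.
V₂ = V₁·sin 25.1°/sin 7.1° = 1254 × 3.4320 = 4303.72 m/s.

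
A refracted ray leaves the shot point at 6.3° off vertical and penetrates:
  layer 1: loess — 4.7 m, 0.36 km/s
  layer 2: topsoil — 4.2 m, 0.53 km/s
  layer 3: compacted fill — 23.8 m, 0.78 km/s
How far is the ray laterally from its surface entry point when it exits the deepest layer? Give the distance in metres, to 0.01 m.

7.03 m

p = sin θ₁/V₁ = sin 6.3°/0.36 = 3.0482e-01 s/km is conserved through the stack.
Layer 1: θ = 6.30°; offset = 4.7·tan 6.30° = 0.5189 m.
Layer 2: sin θ = p·0.53 = 0.1616 → θ = 9.30°; offset = 4.2·tan 9.30° = 0.6876 m.
Layer 3: sin θ = p·0.78 = 0.2378 → θ = 13.75°; offset = 23.8·tan 13.75° = 5.8257 m.
Σ offsets = 7.0321 m.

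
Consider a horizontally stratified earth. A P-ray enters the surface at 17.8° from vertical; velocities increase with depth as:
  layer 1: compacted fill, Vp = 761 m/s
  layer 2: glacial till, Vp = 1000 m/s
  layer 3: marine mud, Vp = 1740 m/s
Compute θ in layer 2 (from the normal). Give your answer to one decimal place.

23.7°

Ray parameter p = sin 17.8° / 761 = 4.0170e-04 s/m.
sin θ_2 = p·V_2 = 4.0170e-04 × 1000 = 0.4017.
θ_2 = 23.68° from the vertical.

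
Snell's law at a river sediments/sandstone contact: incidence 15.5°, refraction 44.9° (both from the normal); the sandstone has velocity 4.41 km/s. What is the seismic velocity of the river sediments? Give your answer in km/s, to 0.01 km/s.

sin 15.5° = 0.2672; sin 44.9° = 0.7059.
V₁ = V₂·(sin θ₁/sin θ₂) = 4.41·(0.2672/0.7059) = 1.67 km/s.

1.67 km/s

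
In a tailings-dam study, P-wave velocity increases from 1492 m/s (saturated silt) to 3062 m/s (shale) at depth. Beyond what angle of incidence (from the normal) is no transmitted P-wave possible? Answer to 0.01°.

29.16°

Critical incidence: sin θ_c = V₁/V₂ = 1492/3062 = 0.4873.
θ_c = arcsin 0.4873 = 29.16°.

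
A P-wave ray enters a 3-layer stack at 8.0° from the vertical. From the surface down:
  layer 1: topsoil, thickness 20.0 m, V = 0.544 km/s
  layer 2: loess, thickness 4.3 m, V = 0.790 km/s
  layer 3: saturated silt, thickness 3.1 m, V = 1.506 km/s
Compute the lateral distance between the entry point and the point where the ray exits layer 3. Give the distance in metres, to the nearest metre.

Apply Snell's law at each interface; in layer i the horizontal offset is hᵢ·tan θᵢ.
Layer 1: θ = 8.00°; offset = 20.0·tan 8.00° = 2.811 m.
Layer 2: sin θ = 0.790·sin 8.0°/0.544 = 0.2021, θ = 11.66°; offset = 4.3·tan 11.66° = 0.887 m.
Layer 3: sin θ = 1.506·sin 8.0°/0.544 = 0.3853, θ = 22.66°; offset = 3.1·tan 22.66° = 1.294 m.
Total horizontal offset = 4.992 m.

5 m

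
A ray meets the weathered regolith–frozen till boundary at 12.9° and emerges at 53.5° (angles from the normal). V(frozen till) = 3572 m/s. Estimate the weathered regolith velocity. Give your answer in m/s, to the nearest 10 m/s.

990 m/s

sin 12.9° = 0.2233; sin 53.5° = 0.8039.
V₁ = V₂·(sin θ₁/sin θ₂) = 3572·(0.2233/0.8039) = 992.03 m/s.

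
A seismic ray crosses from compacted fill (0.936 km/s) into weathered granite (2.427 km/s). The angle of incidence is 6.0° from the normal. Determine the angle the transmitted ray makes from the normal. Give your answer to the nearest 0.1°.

Snell's law: sin θ₂ = (V₂/V₁)·sin θ₁ = (2.427/0.936)·sin 6.0° = 0.2710.
θ₂ = sin⁻¹(0.2710) = 15.73° (from vertical).

15.7°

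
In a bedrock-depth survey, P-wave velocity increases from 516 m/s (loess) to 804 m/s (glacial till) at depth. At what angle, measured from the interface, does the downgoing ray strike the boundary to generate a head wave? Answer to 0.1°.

50.1°

Critical incidence: sin θ_c = V₁/V₂ = 516/804 = 0.6418.
θ_c = arcsin 0.6418 = 39.93°.
Measured from the interface: 90° − 39.93° = 50.07°.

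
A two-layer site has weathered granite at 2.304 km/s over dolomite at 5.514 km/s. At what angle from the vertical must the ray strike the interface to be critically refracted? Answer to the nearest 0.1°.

At critical incidence the refracted ray runs along the interface (θ₂ = 90°), so sin θ_c = V₁/V₂.
θ_c = arcsin(2.304/5.514) = arcsin 0.4178 = 24.70°.

24.7°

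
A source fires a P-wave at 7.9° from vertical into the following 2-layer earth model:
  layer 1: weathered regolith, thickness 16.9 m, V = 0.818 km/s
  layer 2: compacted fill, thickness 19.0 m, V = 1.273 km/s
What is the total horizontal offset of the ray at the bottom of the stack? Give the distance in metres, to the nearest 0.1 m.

6.5 m

Ray parameter p = sin 7.9° / 0.818 km/s = 1.6803e-01 s/km.
Layer 1: θ = 7.90°; offset = 16.9·tan 7.90° = 2.345 m.
Layer 2: sin θ = p·1.273 = 0.2139 → θ = 12.35°; offset = 19.0·tan 12.35° = 4.160 m.
Summing the layer offsets gives 6.505 m.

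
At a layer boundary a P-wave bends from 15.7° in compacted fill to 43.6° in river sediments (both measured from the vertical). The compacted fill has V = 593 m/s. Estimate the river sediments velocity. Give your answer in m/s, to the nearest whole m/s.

sin 15.7° = 0.2706; sin 43.6° = 0.6896.
V₂ = V₁·(sin θ₂/sin θ₁) = 593·(0.6896/0.2706) = 1511.25 m/s.

1511 m/s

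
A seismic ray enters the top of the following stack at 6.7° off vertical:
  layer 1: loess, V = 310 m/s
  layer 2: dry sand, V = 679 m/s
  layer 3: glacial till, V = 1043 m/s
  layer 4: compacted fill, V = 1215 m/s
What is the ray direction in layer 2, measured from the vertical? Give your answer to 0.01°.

14.81°

Snell's law across each interface conserves sin θ / V, so sin θ_2 = V_2·sin θ₁/V₁.
sin θ_2 = 679 × sin 6.7° / 310 = 0.2555.
θ_2 = 14.81° from the vertical.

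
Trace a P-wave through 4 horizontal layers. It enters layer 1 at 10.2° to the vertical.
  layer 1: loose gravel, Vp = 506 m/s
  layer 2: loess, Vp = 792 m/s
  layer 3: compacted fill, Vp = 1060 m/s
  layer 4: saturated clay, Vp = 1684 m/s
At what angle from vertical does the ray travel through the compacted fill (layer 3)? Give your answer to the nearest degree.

Snell's law across each interface conserves sin θ / V, so sin θ_3 = V_3·sin θ₁/V₁.
sin θ_3 = 1060 × sin 10.2° / 506 = 0.3710.
θ_3 = 21.78° from the vertical.

22°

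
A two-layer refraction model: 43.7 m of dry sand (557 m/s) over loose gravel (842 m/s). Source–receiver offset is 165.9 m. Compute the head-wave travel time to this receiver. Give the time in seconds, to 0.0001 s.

0.3147 s

t = x/V₂ + 2h·√(V₂²−V₁²)/(V₁V₂).
√(V₂²−V₁²) = √(842²−557²) = 631.4 m/s; delay term = 2·43.7·631.4/(557·842) = 0.11767 s.
t = 165.9/842 + 0.11767 = 0.31470 s.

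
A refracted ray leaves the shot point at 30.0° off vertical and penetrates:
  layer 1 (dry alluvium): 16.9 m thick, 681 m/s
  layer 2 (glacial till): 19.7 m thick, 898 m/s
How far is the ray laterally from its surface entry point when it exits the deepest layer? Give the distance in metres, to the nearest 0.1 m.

27.0 m

p = sin θ₁/V₁ = sin 30.0°/681 = 7.3421e-04 s/m is conserved through the stack.
Layer 1: θ = 30.00°; offset = 16.9·tan 30.00° = 9.757 m.
Layer 2: sin θ = p·898 = 0.6593 → θ = 41.25°; offset = 19.7·tan 41.25° = 17.275 m.
Total horizontal offset = 27.033 m.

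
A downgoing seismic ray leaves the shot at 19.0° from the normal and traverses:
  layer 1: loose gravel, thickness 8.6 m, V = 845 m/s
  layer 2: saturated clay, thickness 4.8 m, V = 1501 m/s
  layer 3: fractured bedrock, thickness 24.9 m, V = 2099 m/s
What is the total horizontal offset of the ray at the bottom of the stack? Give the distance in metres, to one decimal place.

40.6 m

Ray parameter p = sin 19.0° / 845 m/s = 3.8529e-04 s/m.
Layer 1: θ = 19.00°; offset = 8.6·tan 19.00° = 2.961 m.
Layer 2: sin θ = p·1501 = 0.5783 → θ = 35.33°; offset = 4.8·tan 35.33° = 3.403 m.
Layer 3: sin θ = p·2099 = 0.8087 → θ = 53.97°; offset = 24.9·tan 53.97° = 34.235 m.
Total horizontal offset = 40.599 m.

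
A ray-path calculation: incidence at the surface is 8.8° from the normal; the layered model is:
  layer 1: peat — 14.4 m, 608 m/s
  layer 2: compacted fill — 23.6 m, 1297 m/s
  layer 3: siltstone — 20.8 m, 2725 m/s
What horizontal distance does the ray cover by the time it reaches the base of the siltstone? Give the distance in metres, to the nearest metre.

30 m

p = sin θ₁/V₁ = sin 8.8°/608 = 2.5162e-04 s/m is conserved through the stack.
Layer 1: θ = 8.80°; offset = 14.4·tan 8.80° = 2.229 m.
Layer 2: sin θ = p·1297 = 0.3264 → θ = 19.05°; offset = 23.6·tan 19.05° = 8.148 m.
Layer 3: sin θ = p·2725 = 0.6857 → θ = 43.29°; offset = 20.8·tan 43.29° = 19.593 m.
Σ offsets = 29.970 m.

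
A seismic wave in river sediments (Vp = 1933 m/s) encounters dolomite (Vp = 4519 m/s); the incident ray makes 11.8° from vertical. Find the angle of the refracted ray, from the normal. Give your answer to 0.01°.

Snell's law: sin θ₂ = (V₂/V₁)·sin θ₁ = (4519/1933)·sin 11.8° = 0.4781.
θ₂ = sin⁻¹(0.4781) = 28.56° (from vertical).

28.56°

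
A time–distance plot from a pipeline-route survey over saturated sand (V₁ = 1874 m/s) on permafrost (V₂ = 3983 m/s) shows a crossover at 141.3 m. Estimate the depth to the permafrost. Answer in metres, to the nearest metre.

x_cross = 2h·√((V₂+V₁)/(V₂−V₁)) → h = x_cross / (2·√((V₂+V₁)/(V₂−V₁))).
√((V₂+V₁)/(V₂−V₁)) = √((3983+1874)/(3983−1874)) = 1.6665.
h = 141.3 / (2·1.6665) = 42.39 m.

42 m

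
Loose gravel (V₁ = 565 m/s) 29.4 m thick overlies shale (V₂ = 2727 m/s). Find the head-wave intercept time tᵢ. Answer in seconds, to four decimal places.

0.1018 s

tᵢ = 2h·√(V₂²−V₁²)/(V₁V₂).
√(V₂²−V₁²) = √(2727²−565²) = 2667.8 m/s.
tᵢ = 2·29.4·2667.8/(565·2727) = 0.10181 s.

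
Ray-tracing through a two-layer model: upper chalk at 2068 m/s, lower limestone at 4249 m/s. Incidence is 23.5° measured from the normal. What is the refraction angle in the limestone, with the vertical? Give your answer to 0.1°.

55.0°

Snell's law: sin θ₂ = (V₂/V₁)·sin θ₁ = (4249/2068)·sin 23.5° = 0.8193.
θ₂ = arcsin 0.8193 = 55.01° from the normal.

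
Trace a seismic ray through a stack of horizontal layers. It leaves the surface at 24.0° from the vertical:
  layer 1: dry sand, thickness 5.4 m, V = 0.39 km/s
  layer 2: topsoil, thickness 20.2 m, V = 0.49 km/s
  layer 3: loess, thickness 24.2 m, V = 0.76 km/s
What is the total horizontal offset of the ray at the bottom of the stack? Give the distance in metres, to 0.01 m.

45.87 m

Apply Snell's law at each interface; in layer i the horizontal offset is hᵢ·tan θᵢ.
Layer 1: θ = 24.00°; offset = 5.4·tan 24.00° = 2.4042 m.
Layer 2: sin θ = 0.49·sin 24.0°/0.39 = 0.5110, θ = 30.73°; offset = 20.2·tan 30.73° = 12.0093 m.
Layer 3: sin θ = 0.76·sin 24.0°/0.39 = 0.7926, θ = 52.43°; offset = 24.2·tan 52.43° = 31.4590 m.
Total horizontal offset = 45.8726 m.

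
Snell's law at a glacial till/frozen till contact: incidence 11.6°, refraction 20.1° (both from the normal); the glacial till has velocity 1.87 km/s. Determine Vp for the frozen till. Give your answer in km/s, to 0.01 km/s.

Snell's law: sin 11.6°/V₁ = sin 20.1°/V₂.
V₂ = V₁·sin 20.1°/sin 11.6° = 1.87 × 1.7091 = 3.20 km/s.

3.20 km/s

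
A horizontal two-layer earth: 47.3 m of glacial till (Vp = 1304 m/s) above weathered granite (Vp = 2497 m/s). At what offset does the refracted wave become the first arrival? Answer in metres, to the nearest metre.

x_cross = 2h·√((V₂+V₁)/(V₂−V₁)).
(V₂+V₁)/(V₂−V₁) = (2497+1304)/(2497−1304) = 3.1861; √ = 1.7850.
x_cross = 2·47.3·1.7850 = 168.86 m.

169 m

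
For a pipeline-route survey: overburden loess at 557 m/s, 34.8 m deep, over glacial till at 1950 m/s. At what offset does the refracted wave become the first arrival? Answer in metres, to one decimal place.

x_cross = 2h·√((V₂+V₁)/(V₂−V₁)).
(V₂+V₁)/(V₂−V₁) = (1950+557)/(1950−557) = 1.7997; √ = 1.3415.
x_cross = 2·34.8·1.3415 = 93.37 m.

93.4 m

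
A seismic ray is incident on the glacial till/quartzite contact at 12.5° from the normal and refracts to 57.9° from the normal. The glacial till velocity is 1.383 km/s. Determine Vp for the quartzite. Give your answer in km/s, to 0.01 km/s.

5.41 km/s

Snell's law: sin 12.5°/V₁ = sin 57.9°/V₂.
V₂ = V₁·sin 57.9°/sin 12.5° = 1.383 × 3.9139 = 5.41 km/s.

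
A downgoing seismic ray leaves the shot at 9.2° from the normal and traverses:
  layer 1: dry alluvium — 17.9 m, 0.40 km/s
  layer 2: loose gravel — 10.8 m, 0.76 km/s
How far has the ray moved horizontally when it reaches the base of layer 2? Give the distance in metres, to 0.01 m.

6.34 m

p = sin θ₁/V₁ = sin 9.2°/0.40 = 3.9970e-01 s/km is conserved through the stack.
Layer 1: θ = 9.20°; offset = 17.9·tan 9.20° = 2.8992 m.
Layer 2: sin θ = p·0.76 = 0.3038 → θ = 17.68°; offset = 10.8·tan 17.68° = 3.4435 m.
Σ offsets = 6.3427 m.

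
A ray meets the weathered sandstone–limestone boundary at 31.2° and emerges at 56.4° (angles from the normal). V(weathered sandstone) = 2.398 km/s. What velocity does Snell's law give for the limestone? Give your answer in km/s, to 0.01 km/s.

3.86 km/s

Snell's law: sin 31.2°/V₁ = sin 56.4°/V₂.
V₂ = V₁·sin 56.4°/sin 31.2° = 2.398 × 1.6079 = 3.86 km/s.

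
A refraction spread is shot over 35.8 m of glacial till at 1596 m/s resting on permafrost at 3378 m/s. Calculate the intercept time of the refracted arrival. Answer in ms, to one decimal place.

39.5 ms

tᵢ = 2h·√(V₂²−V₁²)/(V₁V₂).
√(V₂²−V₁²) = √(3378²−1596²) = 2977.2 m/s.
tᵢ = 2·35.8·2977.2/(1596·3378) = 0.03954 s.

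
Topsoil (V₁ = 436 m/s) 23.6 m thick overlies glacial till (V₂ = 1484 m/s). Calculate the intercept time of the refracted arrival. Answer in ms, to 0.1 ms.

103.5 ms

θ_c = arcsin(V₁/V₂) = arcsin(436/1484) = 17.09°; cos θ_c = 0.9559.
tᵢ = 2h·cos θ_c / V₁ = 2·23.6·0.9559 / 436 = 0.10348 s.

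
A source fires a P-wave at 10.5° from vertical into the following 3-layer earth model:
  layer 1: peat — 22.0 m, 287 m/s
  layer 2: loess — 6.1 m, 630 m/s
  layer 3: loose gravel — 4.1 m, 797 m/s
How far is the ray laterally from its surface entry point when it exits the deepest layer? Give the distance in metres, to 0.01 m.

p = sin θ₁/V₁ = sin 10.5°/287 = 6.3497e-04 s/m is conserved through the stack.
Layer 1: θ = 10.50°; offset = 22.0·tan 10.50° = 4.0775 m.
Layer 2: sin θ = p·630 = 0.4000 → θ = 23.58°; offset = 6.1·tan 23.58° = 2.6625 m.
Layer 3: sin θ = p·797 = 0.5061 → θ = 30.40°; offset = 4.1·tan 30.40° = 2.4057 m.
Summing the layer offsets gives 9.1456 m.

9.15 m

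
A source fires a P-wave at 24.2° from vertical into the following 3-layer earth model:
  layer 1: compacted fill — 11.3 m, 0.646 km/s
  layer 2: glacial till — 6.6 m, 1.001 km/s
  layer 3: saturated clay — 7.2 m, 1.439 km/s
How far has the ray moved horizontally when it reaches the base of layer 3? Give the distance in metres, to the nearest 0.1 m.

Ray parameter p = sin 24.2° / 0.646 km/s = 6.3456e-01 s/km.
Layer 1: θ = 24.20°; offset = 11.3·tan 24.20° = 5.078 m.
Layer 2: sin θ = p·1.001 = 0.6352 → θ = 39.43°; offset = 6.6·tan 39.43° = 5.428 m.
Layer 3: sin θ = p·1.439 = 0.9131 → θ = 65.94°; offset = 7.2·tan 65.94° = 16.127 m.
Summing the layer offsets gives 26.633 m.

26.6 m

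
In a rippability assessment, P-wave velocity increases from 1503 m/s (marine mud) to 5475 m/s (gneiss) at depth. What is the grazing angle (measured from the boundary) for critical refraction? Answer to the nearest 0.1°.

74.1°

Critical incidence: sin θ_c = V₁/V₂ = 1503/5475 = 0.2745.
θ_c = arcsin 0.2745 = 15.93°.
Measured from the interface: 90° − 15.93° = 74.07°.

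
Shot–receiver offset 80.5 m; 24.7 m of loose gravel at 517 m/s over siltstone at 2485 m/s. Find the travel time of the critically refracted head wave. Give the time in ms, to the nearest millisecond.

t = x/V₂ + 2h·√(V₂²−V₁²)/(V₁V₂).
√(V₂²−V₁²) = √(2485²−517²) = 2430.6 m/s; delay term = 2·24.7·2430.6/(517·2485) = 0.09346 s.
t = 80.5/2485 + 0.09346 = 0.12585 s.

126 ms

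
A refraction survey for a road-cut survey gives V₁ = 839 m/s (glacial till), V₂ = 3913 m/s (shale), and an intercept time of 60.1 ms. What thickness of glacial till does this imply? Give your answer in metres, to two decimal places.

h = tᵢ·V₁·V₂ / (2·√(V₂²−V₁²)).
√(V₂²−V₁²) = √(3913² − 839²) = 3822.0 m/s.
h = 0.0601 s × 839 × 3913 / (2 × 3822.0) = 25.81 m.

25.81 m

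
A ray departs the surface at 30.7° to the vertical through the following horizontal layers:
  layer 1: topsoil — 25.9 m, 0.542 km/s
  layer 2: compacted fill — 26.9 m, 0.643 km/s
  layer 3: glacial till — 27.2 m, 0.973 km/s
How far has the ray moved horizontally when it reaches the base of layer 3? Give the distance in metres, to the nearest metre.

98 m

p = sin θ₁/V₁ = sin 30.7°/0.542 = 9.4196e-01 s/km is conserved through the stack.
Layer 1: θ = 30.70°; offset = 25.9·tan 30.70° = 15.378 m.
Layer 2: sin θ = p·0.643 = 0.6057 → θ = 37.28°; offset = 26.9·tan 37.28° = 20.476 m.
Layer 3: sin θ = p·0.973 = 0.9165 → θ = 66.42°; offset = 27.2·tan 66.42° = 62.329 m.
Σ offsets = 98.183 m.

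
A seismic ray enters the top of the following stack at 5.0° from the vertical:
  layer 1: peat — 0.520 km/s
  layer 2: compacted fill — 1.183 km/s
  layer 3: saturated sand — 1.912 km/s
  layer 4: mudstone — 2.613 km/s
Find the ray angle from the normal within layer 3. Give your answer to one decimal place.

Snell's law across each interface conserves sin θ / V, so sin θ_3 = V_3·sin θ₁/V₁.
sin θ_3 = 1.912 × sin 5.0° / 0.520 = 0.3205.
θ_3 = arcsin 0.3205 = 18.69°.

18.7°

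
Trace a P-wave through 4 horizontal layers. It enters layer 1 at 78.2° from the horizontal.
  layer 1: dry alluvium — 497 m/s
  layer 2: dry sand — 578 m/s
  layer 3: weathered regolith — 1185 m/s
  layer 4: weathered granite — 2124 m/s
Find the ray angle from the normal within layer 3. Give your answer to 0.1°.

From the normal: θ₁ = 90° − 78.2° = 11.8°.
Snell's law across each interface conserves sin θ / V, so sin θ_3 = V_3·sin θ₁/V₁.
sin θ_3 = 1185 × sin 11.8° / 497 = 0.4876.
θ_3 = arcsin 0.4876 = 29.18°.

29.2°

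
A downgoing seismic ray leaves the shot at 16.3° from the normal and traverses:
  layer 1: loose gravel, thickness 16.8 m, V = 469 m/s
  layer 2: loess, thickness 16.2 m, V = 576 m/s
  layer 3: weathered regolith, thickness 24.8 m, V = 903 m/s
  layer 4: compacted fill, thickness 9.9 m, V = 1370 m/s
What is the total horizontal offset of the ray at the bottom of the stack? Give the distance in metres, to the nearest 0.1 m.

Apply Snell's law at each interface; in layer i the horizontal offset is hᵢ·tan θᵢ.
Layer 1: θ = 16.30°; offset = 16.8·tan 16.30° = 4.913 m.
Layer 2: sin θ = 576·sin 16.3°/469 = 0.3447, θ = 20.16°; offset = 16.2·tan 20.16° = 5.949 m.
Layer 3: sin θ = 903·sin 16.3°/469 = 0.5404, θ = 32.71°; offset = 24.8·tan 32.71° = 15.927 m.
Layer 4: sin θ = 1370·sin 16.3°/469 = 0.8199, θ = 55.07°; offset = 9.9·tan 55.07° = 14.176 m.
Σ offsets = 40.965 m.

41.0 m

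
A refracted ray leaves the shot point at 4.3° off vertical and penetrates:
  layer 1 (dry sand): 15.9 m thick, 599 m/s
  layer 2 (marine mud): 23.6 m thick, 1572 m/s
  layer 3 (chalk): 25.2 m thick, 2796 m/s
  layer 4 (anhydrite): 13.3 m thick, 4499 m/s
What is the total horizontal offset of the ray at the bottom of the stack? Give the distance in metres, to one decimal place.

24.4 m

p = sin θ₁/V₁ = sin 4.3°/599 = 1.2517e-04 s/m is conserved through the stack.
Layer 1: θ = 4.30°; offset = 15.9·tan 4.30° = 1.196 m.
Layer 2: sin θ = p·1572 = 0.1968 → θ = 11.35°; offset = 23.6·tan 11.35° = 4.736 m.
Layer 3: sin θ = p·2796 = 0.3500 → θ = 20.49°; offset = 25.2·tan 20.49° = 9.415 m.
Layer 4: sin θ = p·4499 = 0.5632 → θ = 34.27°; offset = 13.3·tan 34.27° = 9.064 m.
Summing the layer offsets gives 24.411 m.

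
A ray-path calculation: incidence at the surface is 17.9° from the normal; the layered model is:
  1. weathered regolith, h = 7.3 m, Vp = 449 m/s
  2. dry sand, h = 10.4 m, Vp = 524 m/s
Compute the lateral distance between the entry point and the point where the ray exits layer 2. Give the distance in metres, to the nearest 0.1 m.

p = sin θ₁/V₁ = sin 17.9°/449 = 6.8454e-04 s/m is conserved through the stack.
Layer 1: θ = 17.90°; offset = 7.3·tan 17.90° = 2.358 m.
Layer 2: sin θ = p·524 = 0.3587 → θ = 21.02°; offset = 10.4·tan 21.02° = 3.996 m.
Total horizontal offset = 6.354 m.

6.4 m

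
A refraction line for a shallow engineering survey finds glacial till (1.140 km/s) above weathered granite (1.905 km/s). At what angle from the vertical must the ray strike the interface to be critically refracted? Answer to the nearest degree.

At critical incidence the refracted ray runs along the interface (θ₂ = 90°), so sin θ_c = V₁/V₂.
θ_c = arcsin(1.140/1.905) = arcsin 0.5984 = 36.76°.

37°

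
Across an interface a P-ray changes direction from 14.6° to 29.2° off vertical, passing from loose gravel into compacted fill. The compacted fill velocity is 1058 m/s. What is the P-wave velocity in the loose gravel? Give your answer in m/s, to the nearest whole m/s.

547 m/s

Snell's law: sin 14.6°/V₁ = sin 29.2°/V₂.
V₁ = V₂·sin 14.6°/sin 29.2° = 1058 × 0.5167 = 546.65 m/s.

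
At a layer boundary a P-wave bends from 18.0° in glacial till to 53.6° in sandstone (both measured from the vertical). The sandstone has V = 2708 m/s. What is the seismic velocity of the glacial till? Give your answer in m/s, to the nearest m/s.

1040 m/s

sin 18.0° = 0.3090; sin 53.6° = 0.8049.
V₁ = V₂·(sin θ₁/sin θ₂) = 2708·(0.3090/0.8049) = 1039.66 m/s.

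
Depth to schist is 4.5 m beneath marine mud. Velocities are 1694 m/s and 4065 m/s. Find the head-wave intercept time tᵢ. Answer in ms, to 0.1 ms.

θ_c = arcsin(V₁/V₂) = arcsin(1694/4065) = 24.63°; cos θ_c = 0.9090.
tᵢ = 2h·cos θ_c / V₁ = 2·4.5·0.9090 / 1694 = 0.00483 s.

4.8 ms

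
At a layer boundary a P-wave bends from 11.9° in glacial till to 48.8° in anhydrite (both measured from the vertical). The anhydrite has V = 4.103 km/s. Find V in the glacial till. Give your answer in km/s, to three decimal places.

sin 11.9° = 0.2062; sin 48.8° = 0.7524.
V₁ = V₂·(sin θ₁/sin θ₂) = 4.103·(0.2062/0.7524) = 1.124 km/s.

1.124 km/s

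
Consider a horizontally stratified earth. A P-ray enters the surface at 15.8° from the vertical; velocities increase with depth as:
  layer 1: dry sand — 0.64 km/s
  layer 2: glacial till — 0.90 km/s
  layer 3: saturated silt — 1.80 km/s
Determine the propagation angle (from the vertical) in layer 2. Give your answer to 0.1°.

Ray parameter p = sin 15.8° / 0.64 = 4.2544e-01 s/km.
sin θ_2 = p·V_2 = 4.2544e-01 × 0.90 = 0.3829.
θ_2 = arcsin 0.3829 = 22.51°.

22.5°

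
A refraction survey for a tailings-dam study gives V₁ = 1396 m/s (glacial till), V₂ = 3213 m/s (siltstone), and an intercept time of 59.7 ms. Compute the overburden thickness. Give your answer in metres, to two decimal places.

46.27 m

h = tᵢ·V₁·V₂ / (2·√(V₂²−V₁²)).
√(V₂²−V₁²) = √(3213² − 1396²) = 2893.9 m/s.
h = 0.0597 s × 1396 × 3213 / (2 × 2893.9) = 46.27 m.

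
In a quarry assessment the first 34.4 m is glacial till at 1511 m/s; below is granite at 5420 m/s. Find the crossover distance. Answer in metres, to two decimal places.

91.61 m

θ_c = arcsin(1511/5420) = 16.19°, so cos θ_c = 0.9604 and tᵢ = 2h cos θ_c/V₁ = 0.0437 s.
At crossover x/V₁ = x/V₂ + tᵢ ⇒ x = tᵢ/(1/V₁ − 1/V₂) = 0.04373/(6.6181e-04 − 1.8450e-04) = 91.61 m.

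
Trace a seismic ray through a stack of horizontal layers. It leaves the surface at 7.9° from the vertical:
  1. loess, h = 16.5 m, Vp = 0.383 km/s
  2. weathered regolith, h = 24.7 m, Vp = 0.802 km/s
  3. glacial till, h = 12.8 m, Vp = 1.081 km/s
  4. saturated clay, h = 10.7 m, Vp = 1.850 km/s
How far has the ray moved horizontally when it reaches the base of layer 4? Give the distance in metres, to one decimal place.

p = sin θ₁/V₁ = sin 7.9°/0.383 = 3.5886e-01 s/km is conserved through the stack.
Layer 1: θ = 7.90°; offset = 16.5·tan 7.90° = 2.290 m.
Layer 2: sin θ = p·0.802 = 0.2878 → θ = 16.73°; offset = 24.7·tan 16.73° = 7.423 m.
Layer 3: sin θ = p·1.081 = 0.3879 → θ = 22.83°; offset = 12.8·tan 22.83° = 5.387 m.
Layer 4: sin θ = p·1.850 = 0.6639 → θ = 41.60°; offset = 10.7·tan 41.60° = 9.499 m.
Total horizontal offset = 24.599 m.

24.6 m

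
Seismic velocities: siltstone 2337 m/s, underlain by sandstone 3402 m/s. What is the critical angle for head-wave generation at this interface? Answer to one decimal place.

43.4°

Critical incidence: sin θ_c = V₁/V₂ = 2337/3402 = 0.6869.
θ_c = arcsin 0.6869 = 43.39°.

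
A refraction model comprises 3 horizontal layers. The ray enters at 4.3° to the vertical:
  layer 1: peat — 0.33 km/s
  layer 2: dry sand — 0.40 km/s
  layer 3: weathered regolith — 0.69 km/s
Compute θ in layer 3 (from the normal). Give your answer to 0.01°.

9.02°

Ray parameter p = sin 4.3° / 0.33 = 2.2721e-01 s/km.
sin θ_3 = p·V_3 = 2.2721e-01 × 0.69 = 0.1568.
θ_3 = arcsin 0.1568 = 9.02°.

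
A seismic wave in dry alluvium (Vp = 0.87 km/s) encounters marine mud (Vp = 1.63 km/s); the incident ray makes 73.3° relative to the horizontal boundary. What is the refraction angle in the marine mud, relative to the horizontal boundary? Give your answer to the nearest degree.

Angle from the normal: 90° − 73.3° = 16.7°.
Snell's law: sin θ₂ = (V₂/V₁)·sin θ₁ = (1.63/0.87)·sin 16.7° = 0.5384.
θ₂ = arcsin 0.5384 = 32.57° from the normal.
From the interface: 90° − 32.57° = 57.43°.

57°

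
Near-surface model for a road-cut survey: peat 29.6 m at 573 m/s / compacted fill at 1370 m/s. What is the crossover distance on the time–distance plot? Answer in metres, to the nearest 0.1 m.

92.4 m

θ_c = arcsin(573/1370) = 24.72°, so cos θ_c = 0.9083 and tᵢ = 2h cos θ_c/V₁ = 0.0938 s.
At crossover x/V₁ = x/V₂ + tᵢ ⇒ x = tᵢ/(1/V₁ − 1/V₂) = 0.09385/(1.7452e-03 − 7.2993e-04) = 92.43 m.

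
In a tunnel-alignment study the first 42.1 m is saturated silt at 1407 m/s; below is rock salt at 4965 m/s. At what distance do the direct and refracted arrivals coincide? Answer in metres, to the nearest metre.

x_cross = 2h·√((V₂+V₁)/(V₂−V₁)).
(V₂+V₁)/(V₂−V₁) = (4965+1407)/(4965−1407) = 1.7909; √ = 1.3382.
x_cross = 2·42.1·1.3382 = 112.68 m.

113 m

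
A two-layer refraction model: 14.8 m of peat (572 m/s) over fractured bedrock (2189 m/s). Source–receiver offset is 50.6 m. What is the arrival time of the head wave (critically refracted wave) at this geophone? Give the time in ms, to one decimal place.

73.1 ms

t = x/V₂ + 2h·√(V₂²−V₁²)/(V₁V₂).
√(V₂²−V₁²) = √(2189²−572²) = 2112.9 m/s; delay term = 2·14.8·2112.9/(572·2189) = 0.04995 s.
t = 50.6/2189 + 0.04995 = 0.07307 s.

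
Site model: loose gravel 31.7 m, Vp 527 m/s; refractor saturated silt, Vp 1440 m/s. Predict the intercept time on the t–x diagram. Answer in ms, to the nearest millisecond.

112 ms

θ_c = arcsin(V₁/V₂) = arcsin(527/1440) = 21.47°; cos θ_c = 0.9306.
tᵢ = 2h·cos θ_c / V₁ = 2·31.7·0.9306 / 527 = 0.11196 s.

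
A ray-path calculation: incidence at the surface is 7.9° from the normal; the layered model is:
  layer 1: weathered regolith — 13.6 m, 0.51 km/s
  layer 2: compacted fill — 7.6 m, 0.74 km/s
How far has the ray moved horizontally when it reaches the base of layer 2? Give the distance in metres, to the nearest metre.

Ray parameter p = sin 7.9° / 0.51 km/s = 2.6950e-01 s/km.
Layer 1: θ = 7.90°; offset = 13.6·tan 7.90° = 1.887 m.
Layer 2: sin θ = p·0.74 = 0.1994 → θ = 11.50°; offset = 7.6·tan 11.50° = 1.547 m.
Summing the layer offsets gives 3.434 m.

3 m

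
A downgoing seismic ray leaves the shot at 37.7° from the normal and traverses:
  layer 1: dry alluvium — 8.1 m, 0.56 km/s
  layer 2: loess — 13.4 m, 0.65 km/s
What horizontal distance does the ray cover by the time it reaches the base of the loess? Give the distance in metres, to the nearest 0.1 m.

Apply Snell's law at each interface; in layer i the horizontal offset is hᵢ·tan θᵢ.
Layer 1: θ = 37.70°; offset = 8.1·tan 37.70° = 6.260 m.
Layer 2: sin θ = 0.65·sin 37.7°/0.56 = 0.7098, θ = 45.22°; offset = 13.4·tan 45.22° = 13.503 m.
Σ offsets = 19.763 m.

19.8 m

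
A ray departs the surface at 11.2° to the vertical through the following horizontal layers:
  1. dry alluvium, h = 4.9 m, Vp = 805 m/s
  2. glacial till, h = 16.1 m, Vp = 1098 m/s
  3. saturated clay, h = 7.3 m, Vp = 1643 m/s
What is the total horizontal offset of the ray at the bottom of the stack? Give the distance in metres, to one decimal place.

8.5 m

p = sin θ₁/V₁ = sin 11.2°/805 = 2.4128e-04 s/m is conserved through the stack.
Layer 1: θ = 11.20°; offset = 4.9·tan 11.20° = 0.970 m.
Layer 2: sin θ = p·1098 = 0.2649 → θ = 15.36°; offset = 16.1·tan 15.36° = 4.423 m.
Layer 3: sin θ = p·1643 = 0.3964 → θ = 23.36°; offset = 7.3·tan 23.36° = 3.152 m.
Total horizontal offset = 8.546 m.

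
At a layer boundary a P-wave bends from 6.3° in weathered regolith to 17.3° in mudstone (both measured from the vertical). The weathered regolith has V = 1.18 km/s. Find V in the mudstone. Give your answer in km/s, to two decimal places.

sin 6.3° = 0.1097; sin 17.3° = 0.2974.
V₂ = V₁·(sin θ₂/sin θ₁) = 1.18·(0.2974/0.1097) = 3.20 km/s.

3.20 km/s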